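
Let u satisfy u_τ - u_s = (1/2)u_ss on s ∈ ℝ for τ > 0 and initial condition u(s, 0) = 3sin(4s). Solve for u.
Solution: Moving frame: η = s + τ, σ = τ, u = w(η,σ), so u_τ = w_σ + w_η and u_ss = w_ηη.
Hence u_τ - u_s = w_σ and the PDE becomes the heat equation w_σ = (1/2)w_ηη on η ∈ ℝ.
Initial data: w(η,0) = u(η,0) = 3sin(4η). Each mode sin(nη) decays as exp(-n²σ/2) on ℝ, so w(η,σ) = Σ c_n exp(-n²σ/2) sin(nη) with c_4=3: w(η,σ) = 3exp(-8σ)sin(4η).
Substituting back: u(s,τ) = w(s + τ, τ).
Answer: u(s, τ) = 3exp(-8τ)sin(4s + 4τ)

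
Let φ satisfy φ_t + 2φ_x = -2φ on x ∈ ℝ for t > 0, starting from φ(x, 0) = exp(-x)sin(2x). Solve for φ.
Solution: Substitute φ = exp(-x)u.
Then φ_x = exp(-x)(u_x - u), φ_t = exp(-x)u_t; substituting and dividing by exp(-x), the lower-order terms cancel: u_t + 2u_x = 0 (standard advection equation).
Data for u: u(x,0) = exp(x)φ(x,0) = sin(2x).
By characteristics (dx/dt = 2), u(x,t) = f(x - 2t) with f = u(·, 0).
So u(x,t) = -sin(4t - 2x), and φ(x,t) = exp(-x)u(x,t).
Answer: φ(x, t) = -exp(-x)sin(4t - 2x)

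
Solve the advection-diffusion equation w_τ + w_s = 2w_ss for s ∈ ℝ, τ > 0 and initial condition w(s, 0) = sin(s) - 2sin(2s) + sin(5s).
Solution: Change to a moving frame: let η = s - τ, σ = τ and write w(s,τ) = u(η,σ).
By the chain rule w_τ = u_σ - u_η, w_s = u_η, w_ss = u_ηη.
Then w_τ + w_s = u_σ: the advection term cancels and the PDE becomes the heat equation u_σ = 2u_ηη on η ∈ ℝ.
Initial data: u(η,0) = w(η,0) = sin(η) - 2sin(2η) + sin(5η).
On η ∈ ℝ each mode satisfies (sin(nη))″ = -n² sin(nη), so exp(-2n²σ) sin(nη) solves the heat equation; by superposition u(η,σ) = Σ c_n exp(-2n²σ) sin(nη).
Reading off the coefficients: c_1=1, c_2=-2, c_5=1, so u(η,σ) = exp(-2σ)sin(η) - 2exp(-8σ)sin(2η) + exp(-50σ)sin(5η).
Substituting back η = s - τ, σ = τ: w(s,τ) = u(s - τ, τ).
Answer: w(s, τ) = exp(-2τ)sin(s - τ) - 2exp(-8τ)sin(2s - 2τ) + exp(-50τ)sin(5s - 5τ)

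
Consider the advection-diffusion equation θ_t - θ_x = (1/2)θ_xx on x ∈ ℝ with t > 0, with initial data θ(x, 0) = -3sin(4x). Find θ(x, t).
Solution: Moving frame: η = x + t, σ = t, θ = u(η,σ), so θ_t = u_σ + u_η and θ_xx = u_ηη.
Hence θ_t - θ_x = u_σ and the PDE becomes the heat equation u_σ = (1/2)u_ηη on η ∈ ℝ.
Initial data: u(η,0) = θ(η,0) = -3sin(4η). Each mode sin(nη) decays as exp(-n²σ/2) on ℝ, so u(η,σ) = Σ c_n exp(-n²σ/2) sin(nη) with c_4=-3: u(η,σ) = -3exp(-8σ)sin(4η).
Substituting back: θ(x,t) = u(x + t, t).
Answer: θ(x, t) = -3exp(-8t)sin(4t + 4x)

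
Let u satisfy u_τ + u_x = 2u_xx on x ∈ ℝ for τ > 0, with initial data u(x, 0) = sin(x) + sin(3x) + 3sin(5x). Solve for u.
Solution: Change to a moving frame: let η = x - τ, σ = τ and write u(x,τ) = w(η,σ).
By the chain rule u_τ = w_σ - w_η, u_x = w_η, u_xx = w_ηη.
Then u_τ + u_x = w_σ: the advection term cancels and the PDE becomes the heat equation w_σ = 2w_ηη on η ∈ ℝ.
Initial data: w(η,0) = u(η,0) = sin(η) + sin(3η) + 3sin(5η).
On η ∈ ℝ each mode satisfies (sin(nη))″ = -n² sin(nη), so exp(-2n²σ) sin(nη) solves the heat equation; by superposition w(η,σ) = Σ c_n exp(-2n²σ) sin(nη).
Reading off the coefficients: c_1=1, c_3=1, c_5=3, so w(η,σ) = exp(-2σ)sin(η) + exp(-18σ)sin(3η) + 3exp(-50σ)sin(5η).
Substituting back η = x - τ, σ = τ: u(x,τ) = w(x - τ, τ).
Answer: u(x, τ) = exp(-2τ)sin(x - τ) + exp(-18τ)sin(3x - 3τ) + 3exp(-50τ)sin(5x - 5τ)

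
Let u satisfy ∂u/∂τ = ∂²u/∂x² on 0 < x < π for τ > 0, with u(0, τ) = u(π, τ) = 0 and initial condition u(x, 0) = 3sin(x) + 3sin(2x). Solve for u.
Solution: Separating variables: u = Σ c_n exp(-n²τ) sin(nx). From u(x,0) = 3sin(x) + 3sin(2x): c_1=3, c_2=3.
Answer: u(x, τ) = 3exp(-τ)sin(x) + 3exp(-4τ)sin(2x)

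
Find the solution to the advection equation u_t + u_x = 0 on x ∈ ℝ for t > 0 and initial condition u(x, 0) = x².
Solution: By characteristics (dx/dt = 1), u(x,t) = f(x - t) with f = u(·, 0).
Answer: u(x, t) = t² - 2tx + x²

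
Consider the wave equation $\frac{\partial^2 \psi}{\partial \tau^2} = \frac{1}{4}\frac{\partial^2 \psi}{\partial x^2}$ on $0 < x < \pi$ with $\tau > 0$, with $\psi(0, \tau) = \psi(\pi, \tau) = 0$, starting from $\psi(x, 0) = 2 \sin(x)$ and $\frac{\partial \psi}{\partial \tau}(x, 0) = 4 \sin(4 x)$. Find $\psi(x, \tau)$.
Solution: Separating variables: $\psi = \sum [A_n \cos(\omega_n \tau) + B_n \sin(\omega_n \tau)] \sin(nx)$, $\omega_n = n/2$. From ICs ($B_n$ = velocity coefficient / $\omega_n$): $A_1=2, B_4=2$.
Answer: $\psi(x, \tau) = 2 \sin(2 \tau) \sin(4 x) + 2 \sin(x) \cos(\tau/2)$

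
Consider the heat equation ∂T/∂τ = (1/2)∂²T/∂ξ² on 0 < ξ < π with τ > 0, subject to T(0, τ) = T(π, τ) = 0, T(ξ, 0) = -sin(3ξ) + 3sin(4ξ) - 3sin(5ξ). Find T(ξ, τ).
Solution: Using separation of variables T = X(ξ)G(τ):
Eigenfunctions: sin(nξ), n = 1, 2, 3, ...
General solution: T(ξ, τ) = Σ c_n sin(nξ) exp(-n² τ/2)
Matching T(ξ,0) = -sin(3ξ) + 3sin(4ξ) - 3sin(5ξ) term by term: c_3=-1, c_4=3, c_5=-3.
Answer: T(ξ, τ) = 3exp(-8τ)sin(4ξ) - exp(-9τ/2)sin(3ξ) - 3exp(-25τ/2)sin(5ξ)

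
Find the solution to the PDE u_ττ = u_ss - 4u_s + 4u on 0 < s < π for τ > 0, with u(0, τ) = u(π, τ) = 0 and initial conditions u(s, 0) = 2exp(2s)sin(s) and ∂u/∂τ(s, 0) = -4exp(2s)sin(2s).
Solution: Substitute u = exp(2s)w.
Then u_s = exp(2s)(w_s + 2w), u_ss = exp(2s)(w_ss + 4w_s + 4w), u_ττ = exp(2s)w_ττ; substituting and dividing by exp(2s), the lower-order terms cancel: w_ττ = w_ss (standard wave equation).
Data for w: w(s,0) = exp(-2s)u(s,0) = 2sin(s); w_τ(s,0) = exp(-2s)u_τ(s,0) = -4sin(2s). The boundary conditions carry over: w(0,τ) = w(π,τ) = 0.
Separating variables: w = Σ [A_n cos(ω_n τ) + B_n sin(ω_n τ)] sin(ns), ω_n = n. From ICs (B_n = velocity coefficient / ω_n): A_1=2, B_2=-2.
So w(s,τ) = 2sin(s)cos(τ) - 2sin(2s)sin(2τ), and u(s,τ) = exp(2s)w(s,τ).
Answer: u(s, τ) = 2exp(2s)sin(s)cos(τ) - 2exp(2s)sin(2s)sin(2τ)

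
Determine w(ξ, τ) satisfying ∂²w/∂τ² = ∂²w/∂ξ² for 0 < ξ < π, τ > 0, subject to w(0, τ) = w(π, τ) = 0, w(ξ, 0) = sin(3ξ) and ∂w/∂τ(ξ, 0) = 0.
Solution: Separating variables: w = Σ [A_n cos(ω_n τ) + B_n sin(ω_n τ)] sin(nξ), ω_n = n. From ICs: A_3=1.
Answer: w(ξ, τ) = sin(3ξ)cos(3τ)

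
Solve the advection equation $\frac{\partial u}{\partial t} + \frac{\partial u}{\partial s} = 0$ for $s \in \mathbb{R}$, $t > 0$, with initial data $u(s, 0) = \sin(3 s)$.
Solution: By method of characteristics (waves move right with speed 1):
Along characteristics $s - t =$ const, $u$ is constant, so $u(s,t) = f(s - t)$ with $f = u( \cdot , 0)$.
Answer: $u(s, t) = \sin(3 s - 3 t)$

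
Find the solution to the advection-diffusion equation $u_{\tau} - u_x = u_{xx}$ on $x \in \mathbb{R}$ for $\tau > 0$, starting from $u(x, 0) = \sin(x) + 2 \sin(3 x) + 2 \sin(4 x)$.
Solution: Moving frame: $\eta = x + \tau$, $\sigma = \tau$, $u = w(\eta,\sigma)$, so $u_{\tau} = w_{\sigma} + w_{\eta}$ and $u_{xx} = w_{\eta\eta}$.
Hence $u_{\tau} - u_x = w_{\sigma}$ and the PDE becomes the heat equation $w_{\sigma} = w_{\eta\eta}$ on $\eta \in \mathbb{R}$.
Initial data: $w(\eta,0) = u(\eta,0) = \sin(\eta) + 2 \sin(3 \eta) + 2 \sin(4 \eta)$. Each mode $\sin(n\eta)$ decays as $e^{-n^2\sigma}$ on $\mathbb{R}$, so $w(\eta,\sigma) = \sum c_n e^{-n^2\sigma} \sin(n\eta)$ with $c_1=1, c_3=2, c_4=2$: $w(\eta,\sigma) = e^{-\sigma} \sin(\eta) + 2 e^{-9 \sigma} \sin(3 \eta) + 2 e^{-16 \sigma} \sin(4 \eta)$.
Substituting back: $u(x,\tau) = w(x + \tau, \tau)$.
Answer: $u(x, \tau) = e^{-\tau} \sin(\tau + x) + 2 e^{-9 \tau} \sin(3 \tau + 3 x) + 2 e^{-16 \tau} \sin(4 \tau + 4 x)$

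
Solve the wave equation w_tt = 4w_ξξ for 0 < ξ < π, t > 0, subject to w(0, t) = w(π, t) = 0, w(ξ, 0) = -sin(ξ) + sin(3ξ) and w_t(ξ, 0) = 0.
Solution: Separating variables: w = Σ [A_n cos(ω_n t) + B_n sin(ω_n t)] sin(nξ), ω_n = 2n. From ICs: A_1=-1, A_3=1.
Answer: w(ξ, t) = -sin(ξ)cos(2t) + sin(3ξ)cos(6t)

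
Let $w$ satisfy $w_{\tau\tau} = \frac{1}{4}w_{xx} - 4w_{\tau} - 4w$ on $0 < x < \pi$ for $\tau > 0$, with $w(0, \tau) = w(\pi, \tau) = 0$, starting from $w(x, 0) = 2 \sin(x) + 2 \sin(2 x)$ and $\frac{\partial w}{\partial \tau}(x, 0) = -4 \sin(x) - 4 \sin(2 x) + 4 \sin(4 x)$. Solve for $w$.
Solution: Substitute $w = e^{-2\tau}u$.
Then $w_{\tau} = e^{-2\tau}(u_{\tau} - 2u)$, $w_{\tau\tau} = e^{-2\tau}(u_{\tau\tau} - 4u_{\tau} + 4u)$, $w_{xx} = e^{-2\tau}u_{xx}$; substituting and dividing by $e^{-2\tau}$, the lower-order terms cancel: $u_{\tau\tau} = \frac{1}{4}u_{xx}$ (standard wave equation).
Data for $u$: $u(x,0) = w(x,0) = 2 \sin(x) + 2 \sin(2 x)$; $u_{\tau}(x,0) = w_{\tau}(x,0) + 2w(x,0) = 4 \sin(4 x)$. The boundary conditions carry over: $u(0,\tau) = u(\pi,\tau) = 0$.
Separating variables: $u = \sum [A_n \cos(\omega_n \tau) + B_n \sin(\omega_n \tau)] \sin(nx)$, $\omega_n = n/2$. From ICs ($B_n$ = velocity coefficient / $\omega_n$): $A_1=2, A_2=2, B_4=2$.
So $u(x,\tau) = 2 \sin(x) \cos(\tau/2) + 2 \sin(2 x) \cos(\tau) + 2 \sin(4 x) \sin(2 \tau)$, and $w(x,\tau) = e^{-2\tau}u(x,\tau)$.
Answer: $w(x, \tau) = 2 e^{-2 \tau} \sin(2 \tau) \sin(4 x) + 2 e^{-2 \tau} \sin(x) \cos(\tau/2) + 2 e^{-2 \tau} \sin(2 x) \cos(\tau)$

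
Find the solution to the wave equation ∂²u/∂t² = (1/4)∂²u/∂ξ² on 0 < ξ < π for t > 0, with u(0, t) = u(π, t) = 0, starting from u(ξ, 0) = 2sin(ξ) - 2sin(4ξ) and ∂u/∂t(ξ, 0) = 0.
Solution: Separating variables: u = Σ [A_n cos(ω_n t) + B_n sin(ω_n t)] sin(nξ), ω_n = n/2. From ICs: A_1=2, A_4=-2.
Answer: u(ξ, t) = 2sin(ξ)cos(t/2) - 2sin(4ξ)cos(2t)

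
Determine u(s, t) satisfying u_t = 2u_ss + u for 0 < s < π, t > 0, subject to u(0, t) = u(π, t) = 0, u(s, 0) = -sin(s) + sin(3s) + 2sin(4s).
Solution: Substitute u = exp(t)w, i.e. w = exp(-t)u.
By the product rule, u_t = exp(t)(w_t + w), u_ss = exp(t)w_ss.
Substituting into the PDE and dividing by exp(t): w_t + w = 2w_ss + w.
The lower-order terms cancel, leaving the standard heat equation w_t = 2w_ss.
Initial data for w: w(s,0) = u(s,0) = -sin(s) + sin(3s) + 2sin(4s). The boundary conditions carry over: w(0,t) = w(π,t) = 0.
Solve for w:
  Using separation of variables w = X(s)T(t):
  Eigenfunctions: sin(ns), n = 1, 2, 3, ...
  General solution: w(s, t) = Σ c_n sin(ns) exp(-2n² t)
  Matching w(s,0) = -sin(s) + sin(3s) + 2sin(4s) term by term: c_1=-1, c_3=1, c_4=2.
Hence w(s,t) = -exp(-2t)sin(s) + exp(-18t)sin(3s) + 2exp(-32t)sin(4s).
Transform back: u(s,t) = exp(t)w(s,t).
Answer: u(s, t) = -exp(-t)sin(s) + exp(-17t)sin(3s) + 2exp(-31t)sin(4s)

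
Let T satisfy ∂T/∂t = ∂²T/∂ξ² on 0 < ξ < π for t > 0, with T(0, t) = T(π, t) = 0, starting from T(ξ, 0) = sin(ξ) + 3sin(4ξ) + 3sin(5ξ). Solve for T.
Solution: Separating variables: T = Σ c_n exp(-n²t) sin(nξ). From T(ξ,0) = sin(ξ) + 3sin(4ξ) + 3sin(5ξ): c_1=1, c_4=3, c_5=3.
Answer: T(ξ, t) = exp(-t)sin(ξ) + 3exp(-16t)sin(4ξ) + 3exp(-25t)sin(5ξ)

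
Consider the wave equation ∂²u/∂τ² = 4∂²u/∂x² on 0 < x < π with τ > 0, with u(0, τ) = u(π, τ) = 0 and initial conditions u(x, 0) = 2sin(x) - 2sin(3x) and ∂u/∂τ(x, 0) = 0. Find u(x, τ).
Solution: Using separation of variables u = X(x)T(τ):
Eigenfunctions: sin(nx), n = 1, 2, 3, ...
General solution: u(x, τ) = Σ [A_n cos(2n τ) + B_n sin(2n τ)] sin(nx)
From u(x,0) = 2sin(x) - 2sin(3x): A_1=2, A_3=-2. From u_τ(x,0) = 0: all B_n = 0.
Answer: u(x, τ) = 2sin(x)cos(2τ) - 2sin(3x)cos(6τ)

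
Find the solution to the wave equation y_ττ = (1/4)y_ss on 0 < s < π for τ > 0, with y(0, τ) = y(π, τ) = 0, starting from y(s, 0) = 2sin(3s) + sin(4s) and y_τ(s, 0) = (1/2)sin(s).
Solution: Separating variables: y = Σ [A_n cos(ω_n τ) + B_n sin(ω_n τ)] sin(ns), ω_n = n/2. From ICs (B_n = velocity coefficient / ω_n): A_3=2, A_4=1, B_1=1.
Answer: y(s, τ) = sin(s)sin(τ/2) + 2sin(3s)cos(3τ/2) + sin(4s)cos(2τ)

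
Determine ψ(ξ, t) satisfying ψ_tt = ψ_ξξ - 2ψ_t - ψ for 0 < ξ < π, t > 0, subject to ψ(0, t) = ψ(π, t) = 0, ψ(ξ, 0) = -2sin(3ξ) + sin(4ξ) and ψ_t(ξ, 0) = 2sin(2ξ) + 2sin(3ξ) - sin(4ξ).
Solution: Substitute ψ = exp(-t)u, i.e. u = exp(t)ψ.
By the product rule, ψ_t = exp(-t)(u_t - u), ψ_tt = exp(-t)(u_tt - 2u_t + u), ψ_ξξ = exp(-t)u_ξξ.
Substituting into the PDE and dividing by exp(-t): u_tt - 2u_t + u = u_ξξ - 2(u_t - u) - u.
The lower-order terms cancel, leaving the standard wave equation u_tt = u_ξξ.
Initial data for u: u(ξ,0) = ψ(ξ,0) = -2sin(3ξ) + sin(4ξ); u_t(ξ,0) = ψ_t(ξ,0) + ψ(ξ,0) = 2sin(2ξ). The boundary conditions carry over: u(0,t) = u(π,t) = 0.
Solve for u:
  Using separation of variables u = X(ξ)T(t):
  Eigenfunctions: sin(nξ), n = 1, 2, 3, ...
  General solution: u(ξ, t) = Σ [A_n cos(n t) + B_n sin(n t)] sin(nξ)
  From u(ξ,0) = -2sin(3ξ) + sin(4ξ): A_3=-2, A_4=1. From u_t(ξ,0) = 2sin(2ξ), using u_t(ξ,0) = Σ ω_n B_n sin(nξ) with ω_n = n: B_2 = 2/2 = 1.
Hence u(ξ,t) = sin(2t)sin(2ξ) - 2sin(3ξ)cos(3t) + sin(4ξ)cos(4t).
Transform back: ψ(ξ,t) = exp(-t)u(ξ,t).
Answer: ψ(ξ, t) = exp(-t)sin(2t)sin(2ξ) - 2exp(-t)sin(3ξ)cos(3t) + exp(-t)sin(4ξ)cos(4t)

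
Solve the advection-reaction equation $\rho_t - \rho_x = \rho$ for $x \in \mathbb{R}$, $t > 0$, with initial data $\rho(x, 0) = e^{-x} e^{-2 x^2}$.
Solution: Substitute $\rho = e^{-x}u$.
Then $\rho_x = e^{-x}(u_x - u)$, $\rho_t = e^{-x}u_t$; substituting and dividing by $e^{-x}$, the lower-order terms cancel: $u_t - u_x = 0$ (standard advection equation).
Data for $u$: $u(x,0) = e^{x}\rho(x,0) = e^{-2 x^2}$.
By characteristics ($dx/dt = -1$), $u(x,t) = f(x + t)$ with $f = u( \cdot , 0)$.
So $u(x,t) = e^{-2 (t + x)^2}$, and $\rho(x,t) = e^{-x}u(x,t)$.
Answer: $\rho(x, t) = e^{-x} e^{-2 (t + x)^2}$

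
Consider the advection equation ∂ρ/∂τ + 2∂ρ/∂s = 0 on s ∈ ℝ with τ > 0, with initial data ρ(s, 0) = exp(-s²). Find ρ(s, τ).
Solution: By method of characteristics (waves move right with speed 2):
Along characteristics s - 2τ = const, ρ is constant, so ρ(s,τ) = f(s - 2τ) with f = ρ(·, 0).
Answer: ρ(s, τ) = exp(-(s - 2τ)²)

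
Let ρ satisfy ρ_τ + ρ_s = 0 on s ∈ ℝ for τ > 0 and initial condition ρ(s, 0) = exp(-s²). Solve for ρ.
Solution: By method of characteristics (waves move right with speed 1):
Along characteristics s - τ = const, ρ is constant, so ρ(s,τ) = f(s - τ) with f = ρ(·, 0).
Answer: ρ(s, τ) = exp(-(s - τ)²)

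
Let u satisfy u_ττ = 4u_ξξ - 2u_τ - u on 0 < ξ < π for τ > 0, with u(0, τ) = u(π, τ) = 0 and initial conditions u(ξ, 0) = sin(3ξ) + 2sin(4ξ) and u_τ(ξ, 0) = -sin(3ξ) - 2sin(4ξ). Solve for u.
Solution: Substitute u = exp(-τ)w.
Then u_τ = exp(-τ)(w_τ - w), u_ττ = exp(-τ)(w_ττ - 2w_τ + w), u_ξξ = exp(-τ)w_ξξ; substituting and dividing by exp(-τ), the lower-order terms cancel: w_ττ = 4w_ξξ (standard wave equation).
Data for w: w(ξ,0) = u(ξ,0) = sin(3ξ) + 2sin(4ξ); w_τ(ξ,0) = u_τ(ξ,0) + u(ξ,0) = 0. The boundary conditions carry over: w(0,τ) = w(π,τ) = 0.
Separating variables: w = Σ [A_n cos(ω_n τ) + B_n sin(ω_n τ)] sin(nξ), ω_n = 2n. From ICs: A_3=1, A_4=2.
So w(ξ,τ) = sin(3ξ)cos(6τ) + 2sin(4ξ)cos(8τ), and u(ξ,τ) = exp(-τ)w(ξ,τ).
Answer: u(ξ, τ) = exp(-τ)sin(3ξ)cos(6τ) + 2exp(-τ)sin(4ξ)cos(8τ)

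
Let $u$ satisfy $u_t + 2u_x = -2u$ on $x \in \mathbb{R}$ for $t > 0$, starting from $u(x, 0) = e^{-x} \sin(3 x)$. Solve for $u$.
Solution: Substitute $u = e^{-x}w$, i.e. $w = e^{x}u$.
By the product rule, $u_x = e^{-x}(w_x - w)$, $u_t = e^{-x}w_t$.
Substituting into the PDE and dividing by $e^{-x}$: $w_t + 2(w_x - w) = -2w$.
The lower-order terms cancel, leaving the standard advection equation $w_t + 2w_x = 0$.
Initial data for $w$: $w(x,0) = e^{x}u(x,0) = \sin(3 x)$.
Solve for $w$:
  By method of characteristics (waves move right with speed 2):
  Along characteristics $x - 2t =$ const, $w$ is constant, so $w(x,t) = f(x - 2t)$ with $f = w( \cdot , 0)$.
Hence $w(x,t) = - \sin(6 t - 3 x)$.
Transform back: $u(x,t) = e^{-x}w(x,t)$.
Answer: $u(x, t) = - e^{-x} \sin(6 t - 3 x)$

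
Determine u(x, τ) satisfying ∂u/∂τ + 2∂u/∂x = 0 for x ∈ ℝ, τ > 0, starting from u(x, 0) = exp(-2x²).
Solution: By characteristics (dx/dτ = 2), u(x,τ) = f(x - 2τ) with f = u(·, 0).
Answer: u(x, τ) = exp(-2(x - 2τ)²)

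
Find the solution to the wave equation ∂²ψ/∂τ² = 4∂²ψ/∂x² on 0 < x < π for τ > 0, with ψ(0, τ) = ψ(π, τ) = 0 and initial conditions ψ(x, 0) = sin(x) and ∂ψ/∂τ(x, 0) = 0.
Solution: Separating variables: ψ = Σ [A_n cos(ω_n τ) + B_n sin(ω_n τ)] sin(nx), ω_n = 2n. From ICs: A_1=1.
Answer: ψ(x, τ) = sin(x)cos(2τ)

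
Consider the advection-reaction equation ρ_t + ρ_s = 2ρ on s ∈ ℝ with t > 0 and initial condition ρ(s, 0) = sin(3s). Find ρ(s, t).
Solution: Substitute ρ = exp(2t)u.
Then ρ_t = exp(2t)(u_t + 2u), ρ_s = exp(2t)u_s; substituting and dividing by exp(2t), the lower-order terms cancel: u_t + u_s = 0 (standard advection equation).
Data for u: u(s,0) = ρ(s,0) = sin(3s).
By characteristics (ds/dt = 1), u(s,t) = f(s - t) with f = u(·, 0).
So u(s,t) = sin(3s - 3t), and ρ(s,t) = exp(2t)u(s,t).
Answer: ρ(s, t) = exp(2t)sin(3s - 3t)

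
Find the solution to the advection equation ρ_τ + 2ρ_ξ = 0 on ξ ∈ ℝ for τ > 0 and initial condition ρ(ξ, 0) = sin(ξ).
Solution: By method of characteristics (waves move right with speed 2):
Along characteristics ξ - 2τ = const, ρ is constant, so ρ(ξ,τ) = f(ξ - 2τ) with f = ρ(·, 0).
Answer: ρ(ξ, τ) = sin(ξ - 2τ)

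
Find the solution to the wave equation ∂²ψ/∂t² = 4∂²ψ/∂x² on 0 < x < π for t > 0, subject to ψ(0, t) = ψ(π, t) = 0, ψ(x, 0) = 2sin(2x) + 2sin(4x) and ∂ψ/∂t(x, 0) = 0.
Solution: Separating variables: ψ = Σ [A_n cos(ω_n t) + B_n sin(ω_n t)] sin(nx), ω_n = 2n. From ICs: A_2=2, A_4=2.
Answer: ψ(x, t) = 2sin(2x)cos(4t) + 2sin(4x)cos(8t)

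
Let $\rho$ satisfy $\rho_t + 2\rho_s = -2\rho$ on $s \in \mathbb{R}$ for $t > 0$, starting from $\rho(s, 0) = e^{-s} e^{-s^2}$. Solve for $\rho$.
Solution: Substitute $\rho = e^{-s}u$, i.e. $u = e^{s}\rho$.
By the product rule, $\rho_s = e^{-s}(u_s - u)$, $\rho_t = e^{-s}u_t$.
Substituting into the PDE and dividing by $e^{-s}$: $u_t + 2(u_s - u) = -2u$.
The lower-order terms cancel, leaving the standard advection equation $u_t + 2u_s = 0$.
Initial data for $u$: $u(s,0) = e^{s}\rho(s,0) = e^{-s^2}$.
Solve for $u$:
  By method of characteristics (waves move right with speed 2):
  Along characteristics $s - 2t =$ const, $u$ is constant, so $u(s,t) = f(s - 2t)$ with $f = u( \cdot , 0)$.
Hence $u(s,t) = e^{-(s - 2 t)^2}$.
Transform back: $\rho(s,t) = e^{-s}u(s,t)$.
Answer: $\rho(s, t) = e^{-s} e^{-(s - 2 t)^2}$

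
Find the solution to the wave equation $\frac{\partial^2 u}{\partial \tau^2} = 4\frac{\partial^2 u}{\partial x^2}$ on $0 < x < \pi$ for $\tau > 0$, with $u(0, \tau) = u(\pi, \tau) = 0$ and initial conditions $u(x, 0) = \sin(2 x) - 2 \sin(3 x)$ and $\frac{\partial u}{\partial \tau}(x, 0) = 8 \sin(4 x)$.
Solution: Separating variables: $u = \sum [A_n \cos(\omega_n \tau) + B_n \sin(\omega_n \tau)] \sin(nx)$, $\omega_n = 2n$. From ICs ($B_n$ = velocity coefficient / $\omega_n$): $A_2=1, A_3=-2, B_4=1$.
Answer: $u(x, \tau) = \sin(8 \tau) \sin(4 x) + \sin(2 x) \cos(4 \tau) - 2 \sin(3 x) \cos(6 \tau)$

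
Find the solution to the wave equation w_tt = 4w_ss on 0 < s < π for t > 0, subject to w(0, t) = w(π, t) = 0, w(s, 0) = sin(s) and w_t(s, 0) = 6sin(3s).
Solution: Separating variables: w = Σ [A_n cos(ω_n t) + B_n sin(ω_n t)] sin(ns), ω_n = 2n. From ICs (B_n = velocity coefficient / ω_n): A_1=1, B_3=1.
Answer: w(s, t) = sin(s)cos(2t) + sin(3s)sin(6t)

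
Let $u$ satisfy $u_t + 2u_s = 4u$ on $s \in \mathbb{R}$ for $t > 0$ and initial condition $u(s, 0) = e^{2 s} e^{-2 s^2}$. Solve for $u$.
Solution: Substitute $u = e^{2s}w$, i.e. $w = e^{-2s}u$.
By the product rule, $u_s = e^{2s}(w_s + 2w)$, $u_t = e^{2s}w_t$.
Substituting into the PDE and dividing by $e^{2s}$: $w_t + 2(w_s + 2w) = 4w$.
The lower-order terms cancel, leaving the standard advection equation $w_t + 2w_s = 0$.
Initial data for $w$: $w(s,0) = e^{-2s}u(s,0) = e^{-2 s^2}$.
Solve for $w$:
  By method of characteristics (waves move right with speed 2):
  Along characteristics $s - 2t =$ const, $w$ is constant, so $w(s,t) = f(s - 2t)$ with $f = w( \cdot , 0)$.
Hence $w(s,t) = e^{-2 (s - 2 t)^2}$.
Transform back: $u(s,t) = e^{2s}w(s,t)$.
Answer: $u(s, t) = e^{2 s} e^{-2 (s - 2 t)^2}$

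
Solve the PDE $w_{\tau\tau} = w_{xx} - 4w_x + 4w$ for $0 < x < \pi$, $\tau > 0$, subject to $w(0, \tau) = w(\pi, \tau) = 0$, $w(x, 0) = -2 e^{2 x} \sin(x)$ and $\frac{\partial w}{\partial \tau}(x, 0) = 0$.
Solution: Substitute $w = e^{2x}u$, i.e. $u = e^{-2x}w$.
By the product rule, $w_x = e^{2x}(u_x + 2u)$, $w_{xx} = e^{2x}(u_{xx} + 4u_x + 4u)$, $w_{\tau\tau} = e^{2x}u_{\tau\tau}$.
Substituting into the PDE and dividing by $e^{2x}$: $u_{\tau\tau} = (u_{xx} + 4u_x + 4u) - 4(u_x + 2u) + 4u$.
The lower-order terms cancel, leaving the standard wave equation $u_{\tau\tau} = u_{xx}$.
Initial data for $u$: $u(x,0) = e^{-2x}w(x,0) = -2 \sin(x)$; $u_{\tau}(x,0) = e^{-2x}w_{\tau}(x,0) = 0$. The boundary conditions carry over: $u(0,\tau) = u(\pi,\tau) = 0$.
Solve for $u$:
  Using separation of variables $u = X(x)T(\tau)$:
  Eigenfunctions: $\sin(nx)$, $n = 1, 2, 3, \ldots$
  General solution: $u(x, \tau) = \sum [A_n \cos(n \tau) + B_n \sin(n \tau)] \sin(nx)$
  From $u(x,0) = -2 \sin(x)$: $A_1=-2$. From $u_{\tau}(x,0) = 0$: all $B_n = 0$.
Hence $u(x,\tau) = -2 \sin(x) \cos(\tau)$.
Transform back: $w(x,\tau) = e^{2x}u(x,\tau)$.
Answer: $w(x, \tau) = -2 e^{2 x} \sin(x) \cos(\tau)$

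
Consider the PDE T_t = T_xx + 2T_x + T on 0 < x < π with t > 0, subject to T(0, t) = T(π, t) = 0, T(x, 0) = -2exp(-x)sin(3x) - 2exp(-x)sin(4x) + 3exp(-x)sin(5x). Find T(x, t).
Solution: Substitute T = exp(-x)u, i.e. u = exp(x)T.
By the product rule, T_x = exp(-x)(u_x - u), T_xx = exp(-x)(u_xx - 2u_x + u), T_t = exp(-x)u_t.
Substituting into the PDE and dividing by exp(-x): u_t = (u_xx - 2u_x + u) + 2(u_x - u) + u.
The lower-order terms cancel, leaving the standard heat equation u_t = u_xx.
Initial data for u: u(x,0) = exp(x)T(x,0) = -2sin(3x) - 2sin(4x) + 3sin(5x). The boundary conditions carry over: u(0,t) = u(π,t) = 0.
Solve for u:
  Using separation of variables u = X(x)G(t):
  Eigenfunctions: sin(nx), n = 1, 2, 3, ...
  General solution: u(x, t) = Σ c_n sin(nx) exp(-n² t)
  Matching u(x,0) = -2sin(3x) - 2sin(4x) + 3sin(5x) term by term: c_3=-2, c_4=-2, c_5=3.
Hence u(x,t) = -2exp(-9t)sin(3x) - 2exp(-16t)sin(4x) + 3exp(-25t)sin(5x).
Transform back: T(x,t) = exp(-x)u(x,t).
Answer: T(x, t) = -2exp(-9t)exp(-x)sin(3x) - 2exp(-16t)exp(-x)sin(4x) + 3exp(-25t)exp(-x)sin(5x)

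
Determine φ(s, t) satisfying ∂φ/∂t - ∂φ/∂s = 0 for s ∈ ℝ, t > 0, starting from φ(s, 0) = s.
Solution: By characteristics (ds/dt = -1), φ(s,t) = f(s + t) with f = φ(·, 0).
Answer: φ(s, t) = s + t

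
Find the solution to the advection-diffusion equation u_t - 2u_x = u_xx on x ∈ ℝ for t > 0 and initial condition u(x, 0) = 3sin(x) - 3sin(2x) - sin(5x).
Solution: Moving frame: η = x + 2t, σ = t, u = w(η,σ), so u_t = w_σ + 2w_η and u_xx = w_ηη.
Hence u_t - 2u_x = w_σ and the PDE becomes the heat equation w_σ = w_ηη on η ∈ ℝ.
Initial data: w(η,0) = u(η,0) = 3sin(η) - 3sin(2η) - sin(5η). Each mode sin(nη) decays as exp(-n²σ) on ℝ, so w(η,σ) = Σ c_n exp(-n²σ) sin(nη) with c_1=3, c_2=-3, c_5=-1: w(η,σ) = 3exp(-σ)sin(η) - 3exp(-4σ)sin(2η) - exp(-25σ)sin(5η).
Substituting back: u(x,t) = w(x + 2t, t).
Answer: u(x, t) = 3exp(-t)sin(2t + x) - 3exp(-4t)sin(4t + 2x) - exp(-25t)sin(10t + 5x)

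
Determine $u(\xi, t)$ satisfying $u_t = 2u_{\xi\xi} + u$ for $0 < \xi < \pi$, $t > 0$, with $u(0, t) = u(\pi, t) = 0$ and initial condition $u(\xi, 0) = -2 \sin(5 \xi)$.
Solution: Substitute $u = e^{t}w$, i.e. $w = e^{-t}u$.
By the product rule, $u_t = e^{t}(w_t + w)$, $u_{\xi\xi} = e^{t}w_{\xi\xi}$.
Substituting into the PDE and dividing by $e^{t}$: $w_t + w = 2w_{\xi\xi} + w$.
The lower-order terms cancel, leaving the standard heat equation $w_t = 2w_{\xi\xi}$.
Initial data for $w$: $w(\xi,0) = u(\xi,0) = -2 \sin(5 \xi)$. The boundary conditions carry over: $w(0,t) = w(\pi,t) = 0$.
Solve for $w$:
  Using separation of variables $w = X(\xi)T(t)$:
  Eigenfunctions: $\sin(n\xi)$, $n = 1, 2, 3, \ldots$
  General solution: $w(\xi, t) = \sum c_n \sin(n\xi) e^{-2n^2 t}$
  Matching $w(\xi,0) = -2 \sin(5 \xi)$ term by term: $c_5=-2$.
Hence $w(\xi,t) = -2 e^{-50 t} \sin(5 \xi)$.
Transform back: $u(\xi,t) = e^{t}w(\xi,t)$.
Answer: $u(\xi, t) = -2 e^{-49 t} \sin(5 \xi)$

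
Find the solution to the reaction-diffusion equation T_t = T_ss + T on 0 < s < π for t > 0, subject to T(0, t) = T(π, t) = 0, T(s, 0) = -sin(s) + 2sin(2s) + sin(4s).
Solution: Substitute T = exp(t)u, i.e. u = exp(-t)T.
By the product rule, T_t = exp(t)(u_t + u), T_ss = exp(t)u_ss.
Substituting into the PDE and dividing by exp(t): u_t + u = u_ss + u.
The lower-order terms cancel, leaving the standard heat equation u_t = u_ss.
Initial data for u: u(s,0) = T(s,0) = -sin(s) + 2sin(2s) + sin(4s). The boundary conditions carry over: u(0,t) = u(π,t) = 0.
Solve for u:
  Using separation of variables u = X(s)G(t):
  Eigenfunctions: sin(ns), n = 1, 2, 3, ...
  General solution: u(s, t) = Σ c_n sin(ns) exp(-n² t)
  Matching u(s,0) = -sin(s) + 2sin(2s) + sin(4s) term by term: c_1=-1, c_2=2, c_4=1.
Hence u(s,t) = -exp(-t)sin(s) + 2exp(-4t)sin(2s) + exp(-16t)sin(4s).
Transform back: T(s,t) = exp(t)u(s,t).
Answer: T(s, t) = -sin(s) + 2exp(-3t)sin(2s) + exp(-15t)sin(4s)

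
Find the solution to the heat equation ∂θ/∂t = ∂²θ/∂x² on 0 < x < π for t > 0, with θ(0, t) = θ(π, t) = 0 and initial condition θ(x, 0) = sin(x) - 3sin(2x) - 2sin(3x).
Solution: Using separation of variables θ = X(x)G(t):
Eigenfunctions: sin(nx), n = 1, 2, 3, ...
General solution: θ(x, t) = Σ c_n sin(nx) exp(-n² t)
Matching θ(x,0) = sin(x) - 3sin(2x) - 2sin(3x) term by term: c_1=1, c_2=-3, c_3=-2.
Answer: θ(x, t) = exp(-t)sin(x) - 3exp(-4t)sin(2x) - 2exp(-9t)sin(3x)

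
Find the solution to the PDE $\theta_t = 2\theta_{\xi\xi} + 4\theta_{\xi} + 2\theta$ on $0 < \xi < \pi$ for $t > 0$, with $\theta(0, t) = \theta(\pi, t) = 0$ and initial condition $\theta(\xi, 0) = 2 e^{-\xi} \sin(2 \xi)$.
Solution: Substitute $\theta = e^{-\xi}u$.
Then $\theta_{\xi} = e^{-\xi}(u_{\xi} - u)$, $\theta_{\xi\xi} = e^{-\xi}(u_{\xi\xi} - 2u_{\xi} + u)$, $\theta_t = e^{-\xi}u_t$; substituting and dividing by $e^{-\xi}$, the lower-order terms cancel: $u_t = 2u_{\xi\xi}$ (standard heat equation).
Data for $u$: $u(\xi,0) = e^{\xi}\theta(\xi,0) = 2 \sin(2 \xi)$. The boundary conditions carry over: $u(0,t) = u(\pi,t) = 0$.
Separating variables: $u = \sum c_n e^{-2n^2t} \sin(n\xi)$. From $u(\xi,0) = 2 \sin(2 \xi)$: $c_2=2$.
So $u(\xi,t) = 2 e^{-8 t} \sin(2 \xi)$, and $\theta(\xi,t) = e^{-\xi}u(\xi,t)$.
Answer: $\theta(\xi, t) = 2 e^{-\xi} e^{-8 t} \sin(2 \xi)$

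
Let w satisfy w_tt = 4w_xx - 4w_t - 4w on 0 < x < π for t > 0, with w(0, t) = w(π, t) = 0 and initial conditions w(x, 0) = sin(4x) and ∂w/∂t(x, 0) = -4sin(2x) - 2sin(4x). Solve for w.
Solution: Substitute w = exp(-2t)u, i.e. u = exp(2t)w.
By the product rule, w_t = exp(-2t)(u_t - 2u), w_tt = exp(-2t)(u_tt - 4u_t + 4u), w_xx = exp(-2t)u_xx.
Substituting into the PDE and dividing by exp(-2t): u_tt - 4u_t + 4u = 4u_xx - 4(u_t - 2u) - 4u.
The lower-order terms cancel, leaving the standard wave equation u_tt = 4u_xx.
Initial data for u: u(x,0) = w(x,0) = sin(4x); u_t(x,0) = w_t(x,0) + 2w(x,0) = -4sin(2x). The boundary conditions carry over: u(0,t) = u(π,t) = 0.
Solve for u:
  Using separation of variables u = X(x)T(t):
  Eigenfunctions: sin(nx), n = 1, 2, 3, ...
  General solution: u(x, t) = Σ [A_n cos(2n t) + B_n sin(2n t)] sin(nx)
  From u(x,0) = sin(4x): A_4=1. From u_t(x,0) = -4sin(2x), using u_t(x,0) = Σ ω_n B_n sin(nx) with ω_n = 2n: B_2 = (-4)/4 = -1.
Hence u(x,t) = -sin(4t)sin(2x) + sin(4x)cos(8t).
Transform back: w(x,t) = exp(-2t)u(x,t).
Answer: w(x, t) = -exp(-2t)sin(4t)sin(2x) + exp(-2t)sin(4x)cos(8t)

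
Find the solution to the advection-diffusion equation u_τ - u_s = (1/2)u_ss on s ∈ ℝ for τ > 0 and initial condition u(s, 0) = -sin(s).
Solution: Moving frame: η = s + τ, σ = τ, u = w(η,σ), so u_τ = w_σ + w_η and u_ss = w_ηη.
Hence u_τ - u_s = w_σ and the PDE becomes the heat equation w_σ = (1/2)w_ηη on η ∈ ℝ.
Initial data: w(η,0) = u(η,0) = -sin(η). Each mode sin(nη) decays as exp(-n²σ/2) on ℝ, so w(η,σ) = Σ c_n exp(-n²σ/2) sin(nη) with c_1=-1: w(η,σ) = -exp(-σ/2)sin(η).
Substituting back: u(s,τ) = w(s + τ, τ).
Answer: u(s, τ) = -exp(-τ/2)sin(s + τ)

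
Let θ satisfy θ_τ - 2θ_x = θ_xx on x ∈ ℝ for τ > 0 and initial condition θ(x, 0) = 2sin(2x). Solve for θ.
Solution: Change to a moving frame: let η = x + 2τ, σ = τ and write θ(x,τ) = u(η,σ).
By the chain rule θ_τ = u_σ + 2u_η, θ_x = u_η, θ_xx = u_ηη.
Then θ_τ - 2θ_x = u_σ: the advection term cancels and the PDE becomes the heat equation u_σ = u_ηη on η ∈ ℝ.
Initial data: u(η,0) = θ(η,0) = 2sin(2η).
On η ∈ ℝ each mode satisfies (sin(nη))″ = -n² sin(nη), so exp(-n²σ) sin(nη) solves the heat equation; by superposition u(η,σ) = Σ c_n exp(-n²σ) sin(nη).
Reading off the coefficients: c_2=2, so u(η,σ) = 2exp(-4σ)sin(2η).
Substituting back η = x + 2τ, σ = τ: θ(x,τ) = u(x + 2τ, τ).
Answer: θ(x, τ) = 2exp(-4τ)sin(2x + 4τ)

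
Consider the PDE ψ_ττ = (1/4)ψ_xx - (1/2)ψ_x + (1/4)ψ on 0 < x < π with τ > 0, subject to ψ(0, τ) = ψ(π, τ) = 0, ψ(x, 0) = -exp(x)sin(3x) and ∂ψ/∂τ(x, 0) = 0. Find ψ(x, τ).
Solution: Substitute ψ = exp(x)u, i.e. u = exp(-x)ψ.
By the product rule, ψ_x = exp(x)(u_x + u), ψ_xx = exp(x)(u_xx + 2u_x + u), ψ_ττ = exp(x)u_ττ.
Substituting into the PDE and dividing by exp(x): u_ττ = (1/4)(u_xx + 2u_x + u) - (1/2)(u_x + u) + (1/4)u.
The lower-order terms cancel, leaving the standard wave equation u_ττ = (1/4)u_xx.
Initial data for u: u(x,0) = exp(-x)ψ(x,0) = -sin(3x); u_τ(x,0) = exp(-x)ψ_τ(x,0) = 0. The boundary conditions carry over: u(0,τ) = u(π,τ) = 0.
Solve for u:
  Using separation of variables u = X(x)T(τ):
  Eigenfunctions: sin(nx), n = 1, 2, 3, ...
  General solution: u(x, τ) = Σ [A_n cos(n τ/2) + B_n sin(n τ/2)] sin(nx)
  From u(x,0) = -sin(3x): A_3=-1. From u_τ(x,0) = 0: all B_n = 0.
Hence u(x,τ) = -sin(3x)cos(3τ/2).
Transform back: ψ(x,τ) = exp(x)u(x,τ).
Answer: ψ(x, τ) = -exp(x)sin(3x)cos(3τ/2)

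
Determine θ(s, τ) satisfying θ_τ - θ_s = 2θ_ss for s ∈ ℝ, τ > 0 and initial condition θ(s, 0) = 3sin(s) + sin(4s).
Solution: Change to a moving frame: let η = s + τ, σ = τ and write θ(s,τ) = u(η,σ).
By the chain rule θ_τ = u_σ + u_η, θ_s = u_η, θ_ss = u_ηη.
Then θ_τ - θ_s = u_σ: the advection term cancels and the PDE becomes the heat equation u_σ = 2u_ηη on η ∈ ℝ.
Initial data: u(η,0) = θ(η,0) = 3sin(η) + sin(4η).
On η ∈ ℝ each mode satisfies (sin(nη))″ = -n² sin(nη), so exp(-2n²σ) sin(nη) solves the heat equation; by superposition u(η,σ) = Σ c_n exp(-2n²σ) sin(nη).
Reading off the coefficients: c_1=3, c_4=1, so u(η,σ) = 3exp(-2σ)sin(η) + exp(-32σ)sin(4η).
Substituting back η = s + τ, σ = τ: θ(s,τ) = u(s + τ, τ).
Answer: θ(s, τ) = 3exp(-2τ)sin(s + τ) + exp(-32τ)sin(4s + 4τ)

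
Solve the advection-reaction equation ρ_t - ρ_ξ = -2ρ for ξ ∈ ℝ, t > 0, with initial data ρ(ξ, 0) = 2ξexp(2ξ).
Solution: Substitute ρ = exp(2ξ)u, i.e. u = exp(-2ξ)ρ.
By the product rule, ρ_ξ = exp(2ξ)(u_ξ + 2u), ρ_t = exp(2ξ)u_t.
Substituting into the PDE and dividing by exp(2ξ): u_t - (u_ξ + 2u) = -2u.
The lower-order terms cancel, leaving the standard advection equation u_t - u_ξ = 0.
Initial data for u: u(ξ,0) = exp(-2ξ)ρ(ξ,0) = 2ξ.
Solve for u:
  By method of characteristics (waves move left with speed 1):
  Along characteristics ξ + t = const, u is constant, so u(ξ,t) = f(ξ + t) with f = u(·, 0).
Hence u(ξ,t) = 2t + 2ξ.
Transform back: ρ(ξ,t) = exp(2ξ)u(ξ,t).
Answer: ρ(ξ, t) = 2texp(2ξ) + 2ξexp(2ξ)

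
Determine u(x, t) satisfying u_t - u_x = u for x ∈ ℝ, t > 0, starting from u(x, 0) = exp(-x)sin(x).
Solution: Substitute u = exp(-x)w, i.e. w = exp(x)u.
By the product rule, u_x = exp(-x)(w_x - w), u_t = exp(-x)w_t.
Substituting into the PDE and dividing by exp(-x): w_t - (w_x - w) = w.
The lower-order terms cancel, leaving the standard advection equation w_t - w_x = 0.
Initial data for w: w(x,0) = exp(x)u(x,0) = sin(x).
Solve for w:
  By method of characteristics (waves move left with speed 1):
  Along characteristics x + t = const, w is constant, so w(x,t) = f(x + t) with f = w(·, 0).
Hence w(x,t) = sin(t + x).
Transform back: u(x,t) = exp(-x)w(x,t).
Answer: u(x, t) = exp(-x)sin(t + x)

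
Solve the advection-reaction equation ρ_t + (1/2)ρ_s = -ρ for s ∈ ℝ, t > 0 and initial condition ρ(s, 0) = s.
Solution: Substitute ρ = exp(-t)u.
Then ρ_t = exp(-t)(u_t - u), ρ_s = exp(-t)u_s; substituting and dividing by exp(-t), the lower-order terms cancel: u_t + (1/2)u_s = 0 (standard advection equation).
Data for u: u(s,0) = ρ(s,0) = s.
By characteristics (ds/dt = 1/2), u(s,t) = f(s - (1/2)t) with f = u(·, 0).
So u(s,t) = s - (1/2)t, and ρ(s,t) = exp(-t)u(s,t).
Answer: ρ(s, t) = sexp(-t) - (1/2)texp(-t)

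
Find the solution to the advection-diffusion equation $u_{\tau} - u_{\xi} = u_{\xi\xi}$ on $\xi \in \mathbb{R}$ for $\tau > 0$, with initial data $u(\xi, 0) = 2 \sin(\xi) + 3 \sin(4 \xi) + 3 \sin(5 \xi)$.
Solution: Change to a moving frame: let $\eta = \xi + \tau$, $\sigma = \tau$ and write $u(\xi,\tau) = w(\eta,\sigma)$.
By the chain rule $u_{\tau} = w_{\sigma} + w_{\eta}$, $u_{\xi} = w_{\eta}$, $u_{\xi\xi} = w_{\eta\eta}$.
Then $u_{\tau} - u_{\xi} = w_{\sigma}$: the advection term cancels and the PDE becomes the heat equation $w_{\sigma} = w_{\eta\eta}$ on $\eta \in \mathbb{R}$.
Initial data: $w(\eta,0) = u(\eta,0) = 2 \sin(\eta) + 3 \sin(4 \eta) + 3 \sin(5 \eta)$.
On $\eta \in \mathbb{R}$ each mode satisfies $(\sin(n\eta))'' = -n^2 \sin(n\eta)$, so $e^{-n^2\sigma} \sin(n\eta)$ solves the heat equation; by superposition $w(\eta,\sigma) = \sum c_n e^{-n^2\sigma} \sin(n\eta)$.
Reading off the coefficients: $c_1=2, c_4=3, c_5=3$, so $w(\eta,\sigma) = 2 e^{-\sigma} \sin(\eta) + 3 e^{-16 \sigma} \sin(4 \eta) + 3 e^{-25 \sigma} \sin(5 \eta)$.
Substituting back $\eta = \xi + \tau$, $\sigma = \tau$: $u(\xi,\tau) = w(\xi + \tau, \tau)$.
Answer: $u(\xi, \tau) = 2 e^{-\tau} \sin(\tau + \xi) + 3 e^{-16 \tau} \sin(4 \tau + 4 \xi) + 3 e^{-25 \tau} \sin(5 \tau + 5 \xi)$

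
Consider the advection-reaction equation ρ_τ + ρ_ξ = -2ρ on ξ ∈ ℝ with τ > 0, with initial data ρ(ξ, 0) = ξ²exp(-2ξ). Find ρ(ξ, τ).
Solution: Substitute ρ = exp(-2ξ)u, i.e. u = exp(2ξ)ρ.
By the product rule, ρ_ξ = exp(-2ξ)(u_ξ - 2u), ρ_τ = exp(-2ξ)u_τ.
Substituting into the PDE and dividing by exp(-2ξ): u_τ + (u_ξ - 2u) = -2u.
The lower-order terms cancel, leaving the standard advection equation u_τ + u_ξ = 0.
Initial data for u: u(ξ,0) = exp(2ξ)ρ(ξ,0) = ξ².
Solve for u:
  By method of characteristics (waves move right with speed 1):
  Along characteristics ξ - τ = const, u is constant, so u(ξ,τ) = f(ξ - τ) with f = u(·, 0).
Hence u(ξ,τ) = ξ² - 2ξτ + τ².
Transform back: ρ(ξ,τ) = exp(-2ξ)u(ξ,τ).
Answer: ρ(ξ, τ) = ξ²exp(-2ξ) - 2ξτexp(-2ξ) + τ²exp(-2ξ)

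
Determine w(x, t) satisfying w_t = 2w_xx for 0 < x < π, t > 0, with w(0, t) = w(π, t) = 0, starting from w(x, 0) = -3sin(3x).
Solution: Using separation of variables w = X(x)T(t):
Eigenfunctions: sin(nx), n = 1, 2, 3, ...
General solution: w(x, t) = Σ c_n sin(nx) exp(-2n² t)
Matching w(x,0) = -3sin(3x) term by term: c_3=-3.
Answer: w(x, t) = -3exp(-18t)sin(3x)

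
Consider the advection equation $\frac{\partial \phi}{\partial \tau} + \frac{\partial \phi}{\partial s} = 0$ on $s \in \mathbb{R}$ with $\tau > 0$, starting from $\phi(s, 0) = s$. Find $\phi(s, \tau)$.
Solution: By method of characteristics (waves move right with speed 1):
Along characteristics $s - \tau =$ const, $\phi$ is constant, so $\phi(s,\tau) = f(s - \tau)$ with $f = \phi( \cdot , 0)$.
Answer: $\phi(s, \tau) = - \tau + s$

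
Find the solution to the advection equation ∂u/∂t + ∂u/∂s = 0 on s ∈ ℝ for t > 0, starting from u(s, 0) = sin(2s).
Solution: By characteristics (ds/dt = 1), u(s,t) = f(s - t) with f = u(·, 0).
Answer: u(s, t) = sin(2s - 2t)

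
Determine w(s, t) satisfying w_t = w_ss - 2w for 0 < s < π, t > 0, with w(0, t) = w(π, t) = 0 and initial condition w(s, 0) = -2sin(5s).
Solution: Substitute w = exp(-2t)u, i.e. u = exp(2t)w.
By the product rule, w_t = exp(-2t)(u_t - 2u), w_ss = exp(-2t)u_ss.
Substituting into the PDE and dividing by exp(-2t): u_t - 2u = u_ss - 2u.
The lower-order terms cancel, leaving the standard heat equation u_t = u_ss.
Initial data for u: u(s,0) = w(s,0) = -2sin(5s). The boundary conditions carry over: u(0,t) = u(π,t) = 0.
Solve for u:
  Using separation of variables u = X(s)T(t):
  Eigenfunctions: sin(ns), n = 1, 2, 3, ...
  General solution: u(s, t) = Σ c_n sin(ns) exp(-n² t)
  Matching u(s,0) = -2sin(5s) term by term: c_5=-2.
Hence u(s,t) = -2exp(-25t)sin(5s).
Transform back: w(s,t) = exp(-2t)u(s,t).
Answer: w(s, t) = -2exp(-27t)sin(5s)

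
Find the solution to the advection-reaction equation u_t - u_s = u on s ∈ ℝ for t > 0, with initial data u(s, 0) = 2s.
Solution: Substitute u = exp(t)w, i.e. w = exp(-t)u.
By the product rule, u_t = exp(t)(w_t + w), u_s = exp(t)w_s.
Substituting into the PDE and dividing by exp(t): w_t + w - w_s = w.
The lower-order terms cancel, leaving the standard advection equation w_t - w_s = 0.
Initial data for w: w(s,0) = u(s,0) = 2s.
Solve for w:
  By method of characteristics (waves move left with speed 1):
  Along characteristics s + t = const, w is constant, so w(s,t) = f(s + t) with f = w(·, 0).
Hence w(s,t) = 2s + 2t.
Transform back: u(s,t) = exp(t)w(s,t).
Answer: u(s, t) = 2sexp(t) + 2texp(t)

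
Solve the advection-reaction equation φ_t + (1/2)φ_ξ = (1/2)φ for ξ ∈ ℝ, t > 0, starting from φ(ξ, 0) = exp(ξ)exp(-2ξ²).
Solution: Substitute φ = exp(ξ)u, i.e. u = exp(-ξ)φ.
By the product rule, φ_ξ = exp(ξ)(u_ξ + u), φ_t = exp(ξ)u_t.
Substituting into the PDE and dividing by exp(ξ): u_t + (1/2)(u_ξ + u) = (1/2)u.
The lower-order terms cancel, leaving the standard advection equation u_t + (1/2)u_ξ = 0.
Initial data for u: u(ξ,0) = exp(-ξ)φ(ξ,0) = exp(-2ξ²).
Solve for u:
  By method of characteristics (waves move right with speed 1/2):
  Along characteristics ξ - (1/2)t = const, u is constant, so u(ξ,t) = f(ξ - (1/2)t) with f = u(·, 0).
Hence u(ξ,t) = exp(-2(-t/2 + ξ)²).
Transform back: φ(ξ,t) = exp(ξ)u(ξ,t).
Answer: φ(ξ, t) = exp(ξ)exp(-2(-t/2 + ξ)²)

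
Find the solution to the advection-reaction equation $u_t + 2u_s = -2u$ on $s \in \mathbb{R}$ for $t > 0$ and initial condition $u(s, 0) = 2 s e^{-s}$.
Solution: Substitute $u = e^{-s}w$, i.e. $w = e^{s}u$.
By the product rule, $u_s = e^{-s}(w_s - w)$, $u_t = e^{-s}w_t$.
Substituting into the PDE and dividing by $e^{-s}$: $w_t + 2(w_s - w) = -2w$.
The lower-order terms cancel, leaving the standard advection equation $w_t + 2w_s = 0$.
Initial data for $w$: $w(s,0) = e^{s}u(s,0) = 2 s$.
Solve for $w$:
  By method of characteristics (waves move right with speed 2):
  Along characteristics $s - 2t =$ const, $w$ is constant, so $w(s,t) = f(s - 2t)$ with $f = w( \cdot , 0)$.
Hence $w(s,t) = 2 s - 4 t$.
Transform back: $u(s,t) = e^{-s}w(s,t)$.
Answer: $u(s, t) = 2 s e^{-s} - 4 t e^{-s}$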